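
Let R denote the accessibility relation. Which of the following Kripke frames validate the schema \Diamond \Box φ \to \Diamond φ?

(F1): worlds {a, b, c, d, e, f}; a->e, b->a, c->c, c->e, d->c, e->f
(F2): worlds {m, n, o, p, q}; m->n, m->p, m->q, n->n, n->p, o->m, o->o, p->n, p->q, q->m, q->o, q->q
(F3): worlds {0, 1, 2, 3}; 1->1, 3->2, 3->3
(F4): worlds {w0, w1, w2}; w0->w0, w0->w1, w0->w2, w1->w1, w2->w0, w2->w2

This is the axiom for a generalized confluence (Geach) condition; its first-order frame correspondent is \forall x \forall y (xRy \to \exists w (yRw \wedge xRw)).
(F1): fails — aRe but no w with eRw and aRw.
(F2): fails — oRm but no w with mRw and oRw.
(F3): fails — 3R2 but no w with 2Rw and 3Rw.
(F4): ✓.

(F4)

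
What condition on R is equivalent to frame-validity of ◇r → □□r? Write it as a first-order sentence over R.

This is a Sahlqvist (Geach-type) schema ◇^1□^0r → □^2◇^0r.
Minimal-valuation argument: fix x; take any y with xR^1y and any z with xR^2z. Set V(r) to the set of worlds R-reachable from y in exactly 0 steps. Then □^0r holds at y, so the antecedent holds at x; validity forces ◇^0r at z, giving a w with zR^0w and yR^0w.
First-order correspondent: ∀x ∀y ∀z ((xRy ∧ xR²z) → ∃w (y = w ∧ z = w)).

∀x ∀y ∀z ((xRy ∧ xR²z) → ∃w (y = w ∧ z = w))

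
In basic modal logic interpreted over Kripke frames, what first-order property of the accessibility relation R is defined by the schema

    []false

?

emptiness of R: forall x forall y ~Rxy

□⊥ is valid iff no world has any successor (otherwise □⊥ fails at any world with one).
The converse is a direct semantic check.
So the correspondent is emptiness of R.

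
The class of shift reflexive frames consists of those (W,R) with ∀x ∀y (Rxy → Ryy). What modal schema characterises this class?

The condition is shift-reflexivity. The T□ schema □(□ψ → ψ) defines it.
Suppose □(□ψ→ψ) is valid. Take Rxy and set V(ψ)={w : Ryw}. Then at y, □ψ holds; since □(□ψ→ψ) at x, □ψ→ψ at y, so ψ at y, i.e. Ryy.

□(□ψ → ψ)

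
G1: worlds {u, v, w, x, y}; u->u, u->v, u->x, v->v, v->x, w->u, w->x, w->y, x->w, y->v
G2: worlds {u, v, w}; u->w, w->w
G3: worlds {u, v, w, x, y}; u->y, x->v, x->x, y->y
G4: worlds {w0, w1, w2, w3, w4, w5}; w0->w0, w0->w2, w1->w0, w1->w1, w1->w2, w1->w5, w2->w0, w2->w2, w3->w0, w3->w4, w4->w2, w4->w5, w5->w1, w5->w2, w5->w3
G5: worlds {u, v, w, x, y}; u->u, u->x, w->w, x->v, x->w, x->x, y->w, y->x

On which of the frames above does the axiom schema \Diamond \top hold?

The schema corresponds to seriality: \forall x \exists y Rxy.
G1: satisfies the condition.
G2: fails — world v has no successor.
G3: fails — world v has no successor.
G4: satisfies the condition.
G5: fails — world v has no successor.
Valid on: G1, G4.

G1, G4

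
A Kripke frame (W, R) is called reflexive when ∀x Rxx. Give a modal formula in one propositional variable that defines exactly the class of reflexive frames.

□p → p

A defining formula is □p → p (the T axiom).
Suppose □p→p is valid. At any x set V(p)={w : Rxw}. Then □p holds at x, so p holds at x, i.e. Rxx.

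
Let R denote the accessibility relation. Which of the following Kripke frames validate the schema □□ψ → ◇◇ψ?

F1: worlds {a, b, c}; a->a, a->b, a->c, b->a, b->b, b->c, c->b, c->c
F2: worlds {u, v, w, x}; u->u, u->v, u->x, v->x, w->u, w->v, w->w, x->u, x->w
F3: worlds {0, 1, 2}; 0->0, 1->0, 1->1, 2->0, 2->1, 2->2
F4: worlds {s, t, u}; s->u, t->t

Frame correspondent (Sahlqvist): ∀x ∃w (xR²w ∧ xR²w) — i.e. a generalized confluence (Geach) condition.
F1: condition met.
F2: condition met.
F3: condition met.
F4: fails — at s but no w with sR²w and sR²w.
Valid on: F1, F2, F3.

F1, F2, F3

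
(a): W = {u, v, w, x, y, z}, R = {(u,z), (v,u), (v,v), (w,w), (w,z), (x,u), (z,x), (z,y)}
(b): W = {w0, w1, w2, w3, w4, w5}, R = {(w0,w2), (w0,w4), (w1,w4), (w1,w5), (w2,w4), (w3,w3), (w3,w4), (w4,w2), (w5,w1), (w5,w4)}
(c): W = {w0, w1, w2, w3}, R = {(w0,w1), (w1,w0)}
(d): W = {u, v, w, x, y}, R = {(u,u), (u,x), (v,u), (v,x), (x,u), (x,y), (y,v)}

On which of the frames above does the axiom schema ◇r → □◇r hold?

The schema corresponds to the Euclidean property: ∀x ∀y ∀z (Rxy ∧ Rxz → Ryz).
(a): fails — Ruz and Ruz but not Rzz.
(b): fails — Rw0w4 and Rw0w4 but not Rw4w4.
(c): fails — Rw0w1 and Rw0w1 but not Rw1w1.
(d): fails — Rux and Rux but not Rxx.

none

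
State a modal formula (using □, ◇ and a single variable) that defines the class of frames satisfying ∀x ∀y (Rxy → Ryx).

s → □◇s

The condition is symmetry. The B schema s → □◇s defines it.
Suppose s→□◇s is valid. Take Rxy and set V(s)={x}. Then s at x, so □◇s at x, so ◇s at y, so some z with Ryz has s; z=x, i.e. Ryx.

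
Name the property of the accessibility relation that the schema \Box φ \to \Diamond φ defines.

Suppose □φ→◇φ is valid. At any x set V(φ)=W. Then □φ at x, so ◇φ at x, so x has a successor.

Seriality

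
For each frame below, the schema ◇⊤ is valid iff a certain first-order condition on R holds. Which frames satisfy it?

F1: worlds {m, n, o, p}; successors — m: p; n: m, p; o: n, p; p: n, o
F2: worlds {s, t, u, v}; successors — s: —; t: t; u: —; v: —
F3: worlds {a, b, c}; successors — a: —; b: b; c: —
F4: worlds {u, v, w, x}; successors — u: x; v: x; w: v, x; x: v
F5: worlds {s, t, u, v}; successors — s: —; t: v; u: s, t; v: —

Frame correspondent (Sahlqvist): ∀x ∃y Rxy — i.e. seriality.
F1: satisfies the condition.
F2: fails — world s has no successor.
F3: fails — world a has no successor.
F4: satisfies the condition.
F5: fails — world s has no successor.

F1, F4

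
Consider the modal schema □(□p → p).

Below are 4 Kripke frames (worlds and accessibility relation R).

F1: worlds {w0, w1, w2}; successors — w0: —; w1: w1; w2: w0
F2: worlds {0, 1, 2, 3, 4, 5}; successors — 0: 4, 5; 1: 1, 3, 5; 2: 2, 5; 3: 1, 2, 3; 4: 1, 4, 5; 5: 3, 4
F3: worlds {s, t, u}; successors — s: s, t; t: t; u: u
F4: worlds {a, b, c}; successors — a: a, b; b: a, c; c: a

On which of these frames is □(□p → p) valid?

F3

Frame correspondent (Sahlqvist): ∀x ∀y (Rxy → Ryy) — i.e. shift-reflexivity.
F1: fails — Rw2w0 but not Rw0w0.
F2: fails — R25 but not R55.
F3: satisfies the condition.
F4: fails — Rbc but not Rcc.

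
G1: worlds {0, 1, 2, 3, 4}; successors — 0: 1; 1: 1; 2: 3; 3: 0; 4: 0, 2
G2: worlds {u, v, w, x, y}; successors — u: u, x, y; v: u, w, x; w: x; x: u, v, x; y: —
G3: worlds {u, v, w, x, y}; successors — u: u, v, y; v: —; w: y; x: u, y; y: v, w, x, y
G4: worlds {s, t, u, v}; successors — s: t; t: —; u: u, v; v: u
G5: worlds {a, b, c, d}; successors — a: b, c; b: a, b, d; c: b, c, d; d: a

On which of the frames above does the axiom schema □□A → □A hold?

G3

The schema corresponds to density: ∀x ∀y (Rxy → ∃z (Rxz ∧ Rzy)).
G1: fails — R23 but no z with R2z and Rz3.
G2: fails — Rvw but no z with Rvz and Rzw.
G3: ✓.
G4: fails — Rst but no z with Rsz and Rzt.
G5: fails — Rda but no z with Rdz and Rza.
Valid on: G3.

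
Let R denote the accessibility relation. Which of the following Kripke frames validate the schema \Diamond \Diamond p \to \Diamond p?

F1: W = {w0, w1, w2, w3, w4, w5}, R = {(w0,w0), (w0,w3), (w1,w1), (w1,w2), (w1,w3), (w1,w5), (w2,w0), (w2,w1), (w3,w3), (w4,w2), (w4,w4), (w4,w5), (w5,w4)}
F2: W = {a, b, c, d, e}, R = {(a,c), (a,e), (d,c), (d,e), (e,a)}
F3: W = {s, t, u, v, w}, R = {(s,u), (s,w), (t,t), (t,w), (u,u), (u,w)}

F3

The schema corresponds to transitivity: \forall x \forall y \forall z (Rxy \wedge Ryz \to Rxz).
F1: fails — Rw1w5 and Rw5w4 but not Rw1w4.
F2: fails — Rde and Rea but not Rda.
F3: satisfies the condition.
Valid on: F3.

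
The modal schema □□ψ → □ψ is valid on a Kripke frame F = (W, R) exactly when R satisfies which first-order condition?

Density

Suppose □□ψ→□ψ is valid. Take Rxy and set V(ψ)={w : xR²w}. Then □□ψ at x, so □ψ at x, so ψ at y, i.e. ∃z(Rxz∧Rzy).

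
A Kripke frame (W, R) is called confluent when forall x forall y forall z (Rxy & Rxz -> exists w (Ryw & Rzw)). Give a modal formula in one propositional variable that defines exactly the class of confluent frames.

◇□q → □◇q

The condition is convergence. The .2 schema ◇□q → □◇q defines it.
Suppose ◇□q→□◇q is valid. Take Rxy, Rxz and set V(q)={w : Ryw}. Then □q at y so ◇□q at x, so □◇q at x, so ◇q at z, giving w with Rzw and Ryw.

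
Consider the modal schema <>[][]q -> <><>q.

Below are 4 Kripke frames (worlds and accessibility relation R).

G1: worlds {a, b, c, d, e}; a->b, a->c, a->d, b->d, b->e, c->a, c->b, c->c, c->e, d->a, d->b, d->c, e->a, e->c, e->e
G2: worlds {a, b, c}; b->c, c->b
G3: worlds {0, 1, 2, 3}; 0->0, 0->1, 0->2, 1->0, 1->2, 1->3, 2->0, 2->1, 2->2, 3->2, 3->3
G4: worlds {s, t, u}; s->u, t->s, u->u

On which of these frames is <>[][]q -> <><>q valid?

G1, G3, G4

Frame correspondent (Sahlqvist): forall x forall y (xRy -> exists w (y R^2 w & x R^2 w)) — i.e. a generalized confluence (Geach) condition.
G1: holds.
G2: fails — bRc but no w with cR²w and bR²w.
G3: holds.
G4: holds.
Valid on: G1, G3, G4.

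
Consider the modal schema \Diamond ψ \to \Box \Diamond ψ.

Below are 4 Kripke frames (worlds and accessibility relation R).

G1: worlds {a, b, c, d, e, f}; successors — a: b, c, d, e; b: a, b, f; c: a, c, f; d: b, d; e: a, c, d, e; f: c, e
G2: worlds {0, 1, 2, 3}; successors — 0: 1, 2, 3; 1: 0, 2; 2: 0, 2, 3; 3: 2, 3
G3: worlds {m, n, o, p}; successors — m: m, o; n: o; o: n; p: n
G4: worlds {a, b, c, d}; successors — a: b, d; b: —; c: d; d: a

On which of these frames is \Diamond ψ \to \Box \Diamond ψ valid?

The schema corresponds to the Euclidean property: \forall x \forall y \forall z (Rxy \wedge Rxz \to Ryz).
G1: fails — Rab and Rae but not Rbe.
G2: fails — R02 and R01 but not R21.
G3: fails — Rmo and Rmo but not Roo.
G4: fails — Rad and Rad but not Rdd.
Valid on no frame.

none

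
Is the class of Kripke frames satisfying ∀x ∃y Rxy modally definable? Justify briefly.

This is a Sahlqvist condition; the D axiom □q → ◇q defines it.

Yes — defined by □q → ◇q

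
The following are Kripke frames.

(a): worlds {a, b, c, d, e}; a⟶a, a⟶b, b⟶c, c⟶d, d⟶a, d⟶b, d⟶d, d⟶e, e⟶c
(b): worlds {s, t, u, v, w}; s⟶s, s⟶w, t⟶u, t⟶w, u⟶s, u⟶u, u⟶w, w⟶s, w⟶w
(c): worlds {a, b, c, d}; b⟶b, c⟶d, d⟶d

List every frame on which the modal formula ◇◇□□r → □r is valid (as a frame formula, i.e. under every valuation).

(c)

The schema corresponds to a generalized confluence (Geach) condition: ∀x ∀y ∀z ((xR²y ∧ xRz) → ∃w (yR²w ∧ z = w)).
(a): fails — aR²b, aRa but no w with bR²w and a=w.
(b): fails — tR²s, tRu but no w* with sR²w* and u=w*.
(c): ✓.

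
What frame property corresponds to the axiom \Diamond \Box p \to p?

Equivalently (dual form): p → □◇p.
Suppose p→□◇p is valid. Take Rxy and set V(p)={x}. Then p at x, so □◇p at x, so ◇p at y, so some z with Ryz has p; z=x, i.e. Ryx.
Conversely, any frame satisfying \forall x \forall y (Rxy \to Ryx) validates the schema.
So the correspondent is symmetry.

Symmetry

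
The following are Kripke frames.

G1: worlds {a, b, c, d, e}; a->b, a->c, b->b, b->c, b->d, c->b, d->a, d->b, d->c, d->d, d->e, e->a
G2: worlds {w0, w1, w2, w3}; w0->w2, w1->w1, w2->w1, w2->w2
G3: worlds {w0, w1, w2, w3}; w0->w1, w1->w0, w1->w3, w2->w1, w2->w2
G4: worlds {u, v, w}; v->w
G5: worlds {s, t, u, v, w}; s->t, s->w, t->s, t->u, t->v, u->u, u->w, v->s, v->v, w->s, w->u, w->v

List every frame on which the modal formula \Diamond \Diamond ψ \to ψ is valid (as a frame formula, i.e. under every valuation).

This is the axiom for a generalized confluence (Geach) condition; its first-order frame correspondent is \forall x \forall y (x R^2 y \to \exists w (y = w \wedge x = w)).
G1: fails — aR²b but b ≠ a.
G2: fails — w0R²w1 but w1 ≠ w0.
G3: fails — w0R²w3 but w3 ≠ w0.
G4: satisfies the condition.
G5: fails — sR²u but u ≠ s.
Valid on: G4.

G4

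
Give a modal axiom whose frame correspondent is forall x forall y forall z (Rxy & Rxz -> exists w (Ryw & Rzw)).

The condition is convergence. The .2 schema ◇□p → □◇p defines it.
Suppose ◇□p→□◇p is valid. Take Rxy, Rxz and set V(p)={w : Ryw}. Then □p at y so ◇□p at x, so □◇p at x, so ◇p at z, giving w with Rzw and Ryw.

◇□p → □◇p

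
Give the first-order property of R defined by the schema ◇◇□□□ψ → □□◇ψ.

This is a Sahlqvist (Geach-type) schema ◇^2□^3ψ → □^2◇^1ψ.
First-order correspondent: ∀x ∀y ∀z ((xR²y ∧ xR²z) → ∃w (yR³w ∧ zRw)).

∀x ∀y ∀z ((xR²y ∧ xR²z) → ∃w (yR³w ∧ zRw))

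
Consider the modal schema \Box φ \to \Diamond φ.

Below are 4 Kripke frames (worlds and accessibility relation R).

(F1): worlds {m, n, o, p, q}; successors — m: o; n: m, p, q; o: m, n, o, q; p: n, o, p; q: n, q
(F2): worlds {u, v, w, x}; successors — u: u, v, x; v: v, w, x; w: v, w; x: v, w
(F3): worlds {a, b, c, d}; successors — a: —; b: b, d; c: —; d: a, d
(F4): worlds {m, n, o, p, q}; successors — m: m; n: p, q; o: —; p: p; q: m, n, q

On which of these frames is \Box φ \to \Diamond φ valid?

This is the axiom for seriality; its first-order frame correspondent is \forall x \exists y Rxy.
(F1): holds.
(F2): holds.
(F3): fails — world a has no successor.
(F4): fails — world o has no successor.

(F1), (F2)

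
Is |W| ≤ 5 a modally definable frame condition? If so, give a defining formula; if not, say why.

If a class were modally definable it would be closed under disjoint unions (Goldblatt–Thomason).
Any modal formula valid on each of 6 disjoint one-world frames is valid on their disjoint union (validity is preserved under disjoint unions). Each one-world frame has |W|=1≤5, but the union has |W|=6.
Hence having at most 5 worlds is not modally definable.

Not definable by any modal formula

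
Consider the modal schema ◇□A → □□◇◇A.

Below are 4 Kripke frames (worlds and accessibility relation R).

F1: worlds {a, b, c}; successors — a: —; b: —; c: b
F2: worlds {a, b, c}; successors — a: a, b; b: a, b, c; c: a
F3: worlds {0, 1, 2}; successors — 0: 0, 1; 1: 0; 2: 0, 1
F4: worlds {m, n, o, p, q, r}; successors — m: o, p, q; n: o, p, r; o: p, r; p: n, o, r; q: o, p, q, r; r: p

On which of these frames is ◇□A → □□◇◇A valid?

The schema corresponds to a generalized confluence (Geach) condition: ∀x ∀y ∀z ((xRy ∧ xR²z) → ∃w (yRw ∧ zR²w)).
F1: holds.
F2: holds.
F3: holds.
F4: fails — nRr, nR²r but no w with rRw and rR²w.

F1, F2, F3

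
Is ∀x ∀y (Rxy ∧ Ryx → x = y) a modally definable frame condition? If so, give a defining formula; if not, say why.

No

Modal frame validity is preserved under surjective bounded morphisms.
The 4-cycle (worlds 0,1,2,3 with 0→1→2→3→0) is antisymmetric. Sending even-indexed worlds to • and odd-indexed worlds to ∘ is a surjective bounded morphism onto the two-world frame with •↔∘, which is not antisymmetric.
So no modal formula (or set of formulas) defines exactly the antisymmetric frames.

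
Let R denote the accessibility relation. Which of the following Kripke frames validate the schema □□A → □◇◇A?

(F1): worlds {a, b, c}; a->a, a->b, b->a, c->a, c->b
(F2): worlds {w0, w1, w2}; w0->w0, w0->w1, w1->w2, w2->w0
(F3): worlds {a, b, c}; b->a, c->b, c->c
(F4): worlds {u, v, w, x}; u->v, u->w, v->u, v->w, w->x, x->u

(F1), (F2)

Frame correspondent (Sahlqvist): ∀x ∀z (xRz → ∃w (xR²w ∧ zR²w)) — i.e. a generalized confluence (Geach) condition.
(F1): holds.
(F2): holds.
(F3): fails — bRa but no w with bR²w and aR²w.
(F4): fails — vRw but no t with vR²t and wR²t.
Valid on: (F1), (F2).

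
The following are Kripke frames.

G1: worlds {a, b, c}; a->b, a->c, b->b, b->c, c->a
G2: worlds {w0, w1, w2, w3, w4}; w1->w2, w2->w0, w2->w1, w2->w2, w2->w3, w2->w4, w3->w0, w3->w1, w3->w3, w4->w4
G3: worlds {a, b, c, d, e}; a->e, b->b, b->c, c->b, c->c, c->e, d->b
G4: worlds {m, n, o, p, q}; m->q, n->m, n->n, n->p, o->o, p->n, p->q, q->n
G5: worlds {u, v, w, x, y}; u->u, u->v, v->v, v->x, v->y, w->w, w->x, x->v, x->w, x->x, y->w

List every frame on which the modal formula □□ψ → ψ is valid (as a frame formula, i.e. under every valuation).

This is the axiom for a generalized confluence (Geach) condition; its first-order frame correspondent is ∀x ∃w (xR²w ∧ x = w).
G1: ✓.
G2: fails — at w0 but no w with w0R²w and w0=w.
G3: fails — at a but no w with aR²w and a=w.
G4: fails — at m but no w with mR²w and m=w.
G5: fails — at y but no t with yR²t and y=t.
Valid on: G1.

G1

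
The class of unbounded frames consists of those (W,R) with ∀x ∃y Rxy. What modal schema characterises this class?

This is seriality; the standard corresponding axiom is D: □q → ◇q.
Suppose □q→◇q is valid. At any x set V(q)=W. Then □q at x, so ◇q at x, so x has a successor.

□q → ◇q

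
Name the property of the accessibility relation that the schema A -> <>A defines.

Reflexivity

Equivalently (dual form): □A → A.
Suppose □A→A is valid. At any x set V(A)={w : Rxw}. Then □A holds at x, so A holds at x, i.e. Rxx.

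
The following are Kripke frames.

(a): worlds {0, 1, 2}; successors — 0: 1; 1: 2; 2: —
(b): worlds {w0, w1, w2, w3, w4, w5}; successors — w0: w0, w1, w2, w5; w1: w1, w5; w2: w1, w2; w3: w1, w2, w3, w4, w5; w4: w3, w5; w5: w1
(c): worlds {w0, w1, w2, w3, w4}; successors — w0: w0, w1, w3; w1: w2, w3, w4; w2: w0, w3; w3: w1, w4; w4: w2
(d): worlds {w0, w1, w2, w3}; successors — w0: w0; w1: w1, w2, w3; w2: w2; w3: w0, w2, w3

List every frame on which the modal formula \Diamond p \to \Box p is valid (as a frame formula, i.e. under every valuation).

(a)

The schema corresponds to partial functionality: \forall x \forall y \forall z (Rxy \wedge Rxz \to y = z).
(a): condition met.
(b): fails — w0 sees both w0 and w1.
(c): fails — w0 sees both w0 and w1.
(d): fails — w1 sees both w1 and w2.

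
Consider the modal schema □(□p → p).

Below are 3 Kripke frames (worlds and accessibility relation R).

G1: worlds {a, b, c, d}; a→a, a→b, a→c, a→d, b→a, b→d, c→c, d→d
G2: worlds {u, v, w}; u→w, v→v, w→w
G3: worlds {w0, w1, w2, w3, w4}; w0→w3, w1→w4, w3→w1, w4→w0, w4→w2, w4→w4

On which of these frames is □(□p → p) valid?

The schema corresponds to shift-reflexivity: ∀x ∀y (Rxy → Ryy).
G1: fails — Rab but not Rbb.
G2: holds.
G3: fails — Rw3w1 but not Rw1w1.
Valid on: G2.

G2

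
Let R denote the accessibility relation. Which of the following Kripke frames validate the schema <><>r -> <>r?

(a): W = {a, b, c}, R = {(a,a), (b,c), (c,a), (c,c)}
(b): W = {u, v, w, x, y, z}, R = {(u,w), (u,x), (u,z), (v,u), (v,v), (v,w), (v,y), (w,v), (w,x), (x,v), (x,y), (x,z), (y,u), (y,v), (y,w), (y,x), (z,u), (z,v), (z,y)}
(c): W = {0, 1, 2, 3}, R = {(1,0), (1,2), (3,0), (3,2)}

This is the axiom for transitivity; its first-order frame correspondent is forall x forall y forall z (Rxy & Ryz -> Rxz).
(a): fails — Rbc and Rca but not Rba.
(b): fails — Ryx and Rxy but not Ryy.
(c): condition met.

(c)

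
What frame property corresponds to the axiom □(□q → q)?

Suppose □(□q→q) is valid. Take Rxy and set V(q)={w : Ryw}. Then at y, □q holds; since □(□q→q) at x, □q→q at y, so q at y, i.e. Ryy.

Shift-reflexivity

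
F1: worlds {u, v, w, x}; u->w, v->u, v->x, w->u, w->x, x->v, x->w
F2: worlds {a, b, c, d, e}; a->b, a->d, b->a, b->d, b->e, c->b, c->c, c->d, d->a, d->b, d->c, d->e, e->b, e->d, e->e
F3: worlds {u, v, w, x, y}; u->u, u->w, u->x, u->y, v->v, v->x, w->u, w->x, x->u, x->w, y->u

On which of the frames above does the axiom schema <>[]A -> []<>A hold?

F1, F2

This is the axiom for convergence; its first-order frame correspondent is forall x forall y forall z (Rxy & Rxz -> exists w (Ryw & Rzw)).
F1: satisfies the condition.
F2: satisfies the condition.
F3: fails — Rvv and Rvx but v and x have no common successor.
Valid on: F1, F2.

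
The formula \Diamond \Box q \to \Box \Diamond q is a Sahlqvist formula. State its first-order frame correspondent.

Convergence

Suppose ◇□q→□◇q is valid. Take Rxy, Rxz and set V(q)={w : Ryw}. Then □q at y so ◇□q at x, so □◇q at x, so ◇q at z, giving w with Rzw and Ryw.
The converse is a direct semantic check.
So the correspondent is convergence.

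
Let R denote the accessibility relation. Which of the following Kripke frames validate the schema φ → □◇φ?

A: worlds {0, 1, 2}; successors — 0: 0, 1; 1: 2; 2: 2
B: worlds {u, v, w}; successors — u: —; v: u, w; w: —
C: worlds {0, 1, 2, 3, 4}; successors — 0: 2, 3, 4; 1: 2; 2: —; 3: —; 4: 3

none

This is the axiom for symmetry; its first-order frame correspondent is ∀x ∀y (Rxy → Ryx).
A: fails — R01 but not R10.
B: fails — Rvu but not Ruv.
C: fails — R02 but not R20.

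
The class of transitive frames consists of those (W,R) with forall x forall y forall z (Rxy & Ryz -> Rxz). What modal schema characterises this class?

The condition is transitivity. The 4 schema □ψ → □□ψ defines it.
Suppose □ψ→□□ψ is valid. Take Rxy, Ryz and set V(ψ)={w : Rxw}. Then □ψ at x, so □□ψ at x, so □ψ at y, so ψ at z, i.e. Rxz.

□ψ → □□ψ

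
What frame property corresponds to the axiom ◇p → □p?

Suppose ◇p→□p is valid. Take Rxy, Rxz and set V(p)={y}. Then ◇p at x, so □p at x, so p at z, i.e. z=y.

partial functionality: ∀x ∀y ∀z (Rxy ∧ Rxz → y = z)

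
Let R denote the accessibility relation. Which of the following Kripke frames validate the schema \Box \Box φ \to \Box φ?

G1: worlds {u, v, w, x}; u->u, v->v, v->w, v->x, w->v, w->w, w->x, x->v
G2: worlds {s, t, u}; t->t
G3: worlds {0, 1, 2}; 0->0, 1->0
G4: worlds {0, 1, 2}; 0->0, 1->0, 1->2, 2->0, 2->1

G1, G2, G3

Frame correspondent (Sahlqvist): \forall x \forall y (Rxy \to \exists z (Rxz \wedge Rzy)) — i.e. density.
G1: ✓.
G2: ✓.
G3: ✓.
G4: fails — R12 but no z with R1z and Rz2.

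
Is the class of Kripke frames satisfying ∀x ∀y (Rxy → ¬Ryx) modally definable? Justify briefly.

Modal frame validity is preserved under surjective bounded morphisms.
The 3-cycle (worlds w0,w1,w2 with w0→w1→w2→w0) is asymmetric. Mapping every world to a single reflexive point • is a surjective bounded morphism, and the reflexive point is not asymmetric (R•• but asymmetry requires ¬R••).
So no modal formula (or set of formulas) defines exactly the asymmetric frames.

No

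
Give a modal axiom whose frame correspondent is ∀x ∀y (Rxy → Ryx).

A defining formula is r → □◇r (the B axiom).
Suppose r→□◇r is valid. Take Rxy and set V(r)={x}. Then r at x, so □◇r at x, so ◇r at y, so some z with Ryz has r; z=x, i.e. Ryx.

r → □◇r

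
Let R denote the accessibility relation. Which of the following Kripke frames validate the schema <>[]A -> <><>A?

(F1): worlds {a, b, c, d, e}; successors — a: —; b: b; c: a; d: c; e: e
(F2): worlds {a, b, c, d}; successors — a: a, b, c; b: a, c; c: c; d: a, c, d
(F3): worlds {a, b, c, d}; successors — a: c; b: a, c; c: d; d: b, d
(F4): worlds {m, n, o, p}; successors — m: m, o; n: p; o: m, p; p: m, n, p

Frame correspondent (Sahlqvist): forall x forall y (xRy -> exists w (yRw & x R^2 w)) — i.e. a generalized confluence (Geach) condition.
(F1): fails — cRa but no w with aRw and cR²w.
(F2): holds.
(F3): holds.
(F4): holds.

(F2), (F3), (F4)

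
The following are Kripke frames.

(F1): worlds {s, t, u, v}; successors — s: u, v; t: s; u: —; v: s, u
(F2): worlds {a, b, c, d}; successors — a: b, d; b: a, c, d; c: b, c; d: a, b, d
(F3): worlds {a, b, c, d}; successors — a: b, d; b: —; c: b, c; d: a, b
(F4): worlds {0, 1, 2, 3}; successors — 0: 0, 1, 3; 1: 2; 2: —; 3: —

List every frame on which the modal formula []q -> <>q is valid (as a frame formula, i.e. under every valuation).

(F2)

Frame correspondent (Sahlqvist): forall x exists y Rxy — i.e. seriality.
(F1): fails — world u has no successor.
(F2): satisfies the condition.
(F3): fails — world b has no successor.
(F4): fails — world 2 has no successor.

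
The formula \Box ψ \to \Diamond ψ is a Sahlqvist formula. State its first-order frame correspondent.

This schema is the D axiom.
It corresponds to seriality: \forall x \exists y Rxy.

seriality: \forall x \exists y Rxy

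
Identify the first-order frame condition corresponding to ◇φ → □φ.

partial functionality: ∀x ∀y ∀z (Rxy ∧ Rxz → y = z)

Suppose ◇φ→□φ is valid. Take Rxy, Rxz and set V(φ)={y}. Then ◇φ at x, so □φ at x, so φ at z, i.e. z=y.
Conversely, any frame satisfying ∀x ∀y ∀z (Rxy ∧ Rxz → y = z) validates the schema.
So the correspondent is partial functionality.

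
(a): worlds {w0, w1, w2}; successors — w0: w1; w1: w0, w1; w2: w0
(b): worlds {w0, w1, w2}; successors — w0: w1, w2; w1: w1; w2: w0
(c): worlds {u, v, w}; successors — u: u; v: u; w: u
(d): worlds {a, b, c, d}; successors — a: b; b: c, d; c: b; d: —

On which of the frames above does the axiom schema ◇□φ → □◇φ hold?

This is the axiom for convergence; its first-order frame correspondent is ∀x ∀y ∀z (Rxy ∧ Rxz → ∃w (Ryw ∧ Rzw)).
(a): condition met.
(b): fails — Rw0w1 and Rw0w2 but w1 and w2 have no common successor.
(c): condition met.
(d): fails — Rbc and Rbd but c and d have no common successor.

(a), (c)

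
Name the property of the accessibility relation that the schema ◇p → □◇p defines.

Suppose ◇p→□◇p is valid. Take Rxy, Rxz and set V(p)={y}. Then ◇p at x, so □◇p at x, so ◇p at z, so some w with Rzw has p; w=y, i.e. Rzy. By symmetry of the argument, Ryz.

the Euclidean property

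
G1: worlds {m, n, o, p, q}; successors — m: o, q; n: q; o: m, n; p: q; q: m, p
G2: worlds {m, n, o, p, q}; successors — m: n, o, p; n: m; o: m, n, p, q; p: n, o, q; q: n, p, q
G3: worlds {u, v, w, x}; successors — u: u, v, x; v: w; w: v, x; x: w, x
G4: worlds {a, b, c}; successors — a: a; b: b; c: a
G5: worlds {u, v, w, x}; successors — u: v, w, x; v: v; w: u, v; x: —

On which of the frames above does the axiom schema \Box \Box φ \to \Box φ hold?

The schema corresponds to density: \forall x \forall y (Rxy \to \exists z (Rxz \wedge Rzy)).
G1: fails — Rom but no z with Roz and Rzm.
G2: fails — Rpo but no z with Rpz and Rzo.
G3: fails — Rvw but no z with Rvz and Rzw.
G4: condition met.
G5: fails — Rwu but no z with Rwz and Rzu.
Valid on: G4.

G4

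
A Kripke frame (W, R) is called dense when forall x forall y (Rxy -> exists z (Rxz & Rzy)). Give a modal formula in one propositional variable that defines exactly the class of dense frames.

This is density; the standard corresponding axiom is C4: □□q → □q.
Suppose □□q→□q is valid. Take Rxy and set V(q)={w : xR²w}. Then □□q at x, so □q at x, so q at y, i.e. ∃z(Rxz∧Rzy).

□□q → □q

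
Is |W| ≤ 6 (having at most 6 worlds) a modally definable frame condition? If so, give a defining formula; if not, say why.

Modal frame validity is preserved under disjoint unions.
Any modal formula valid on each of 7 disjoint one-world frames is valid on their disjoint union (validity is preserved under disjoint unions). Each one-world frame has |W|=1≤6, but the union has |W|=7.
Hence having at most 6 worlds is not modally definable.

Not definable by any modal formula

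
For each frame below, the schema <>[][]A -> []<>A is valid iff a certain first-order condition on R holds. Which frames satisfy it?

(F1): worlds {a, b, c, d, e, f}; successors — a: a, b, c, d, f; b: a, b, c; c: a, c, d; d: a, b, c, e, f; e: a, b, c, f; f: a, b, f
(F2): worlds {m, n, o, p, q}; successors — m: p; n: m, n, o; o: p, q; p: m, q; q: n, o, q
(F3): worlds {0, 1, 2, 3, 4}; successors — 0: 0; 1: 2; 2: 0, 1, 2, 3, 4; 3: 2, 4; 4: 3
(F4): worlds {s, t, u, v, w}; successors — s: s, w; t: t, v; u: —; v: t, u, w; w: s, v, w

The schema corresponds to a generalized confluence (Geach) condition: forall x forall y forall z ((xRy & xRz) -> exists w (y R^2 w & zRw)).
(F1): condition met.
(F2): fails — nRm, nRm but no w with mR²w and mRw.
(F3): fails — 2R0, 2R1 but no w with 0R²w and 1Rw.
(F4): fails — vRt, vRu but no w* with tR²w* and uRw*.
Valid on: (F1).

(F1)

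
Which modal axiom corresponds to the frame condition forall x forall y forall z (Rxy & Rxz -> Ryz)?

A defining formula is ◇p → □◇p (the 5 axiom).
Suppose ◇p→□◇p is valid. Take Rxy, Rxz and set V(p)={y}. Then ◇p at x, so □◇p at x, so ◇p at z, so some w with Rzw has p; w=y, i.e. Rzy. By symmetry of the argument, Ryz.

◇p → □◇p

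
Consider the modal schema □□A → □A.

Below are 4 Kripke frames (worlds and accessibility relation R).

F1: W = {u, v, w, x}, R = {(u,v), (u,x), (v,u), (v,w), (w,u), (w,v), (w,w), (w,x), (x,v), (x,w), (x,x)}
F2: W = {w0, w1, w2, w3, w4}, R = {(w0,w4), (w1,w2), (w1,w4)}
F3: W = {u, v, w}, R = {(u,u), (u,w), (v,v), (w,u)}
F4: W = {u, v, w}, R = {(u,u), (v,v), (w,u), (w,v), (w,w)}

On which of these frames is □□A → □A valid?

F1, F3, F4

This is the axiom for density; its first-order frame correspondent is ∀x ∀y (Rxy → ∃z (Rxz ∧ Rzy)).
F1: satisfies the condition.
F2: fails — Rw1w2 but no z with Rw1z and Rzw2.
F3: satisfies the condition.
F4: satisfies the condition.
Valid on: F1, F3, F4.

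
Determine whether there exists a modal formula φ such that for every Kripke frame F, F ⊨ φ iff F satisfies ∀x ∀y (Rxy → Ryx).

Yes: it is symmetry, defined by the B schema q → □◇q.
Suppose q→□◇q is valid. Take Rxy and set V(q)={x}. Then q at x, so □◇q at x, so ◇q at y, so some z with Ryz has q; z=x, i.e. Ryx.

Definable; q → □◇q defines it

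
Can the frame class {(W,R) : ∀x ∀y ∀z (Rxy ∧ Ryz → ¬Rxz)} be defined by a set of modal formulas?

Modal frame validity is preserved under surjective bounded morphisms.
The 3-cycle (worlds 0,1,2 with 0→1→2→0) is intransitive. Mapping every world to a single reflexive point • is a surjective bounded morphism; the reflexive point is not intransitive (R••∧R•• but R••).
So the class is not modally definable.

Not definable by any modal formula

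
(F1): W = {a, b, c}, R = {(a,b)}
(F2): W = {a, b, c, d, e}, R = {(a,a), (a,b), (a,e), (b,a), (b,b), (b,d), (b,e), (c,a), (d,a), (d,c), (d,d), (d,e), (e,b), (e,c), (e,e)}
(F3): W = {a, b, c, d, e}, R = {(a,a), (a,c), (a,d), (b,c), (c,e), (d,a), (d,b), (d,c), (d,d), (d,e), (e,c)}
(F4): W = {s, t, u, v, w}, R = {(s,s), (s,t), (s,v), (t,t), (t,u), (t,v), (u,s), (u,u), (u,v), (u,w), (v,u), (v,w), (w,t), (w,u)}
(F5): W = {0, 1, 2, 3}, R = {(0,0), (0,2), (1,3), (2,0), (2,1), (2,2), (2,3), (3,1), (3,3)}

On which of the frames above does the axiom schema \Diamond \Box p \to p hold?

Frame correspondent (Sahlqvist): \forall x \forall y (Rxy \to Ryx) — i.e. symmetry.
(F1): fails — Rab but not Rba.
(F2): fails — Rdc but not Rcd.
(F3): fails — Rbc but not Rcb.
(F4): fails — Rwt but not Rtw.
(F5): fails — R23 but not R32.
Valid on no frame.

none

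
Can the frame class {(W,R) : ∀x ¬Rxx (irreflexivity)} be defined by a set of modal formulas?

No — not modally definable

If a class were modally definable it would be closed under surjective bounded morphisms (Goldblatt–Thomason).
The 5-cycle (worlds a,b,c,d,e with a→b→c→d→e→a) is irreflexive, and the map sending every world to a single reflexive point • is a surjective bounded morphism (forth: every edge maps to (•,•); back: every world has a successor). So any modal formula valid on the 5-cycle is also valid on the reflexive point, which is not irreflexive.
So the class is not modally definable.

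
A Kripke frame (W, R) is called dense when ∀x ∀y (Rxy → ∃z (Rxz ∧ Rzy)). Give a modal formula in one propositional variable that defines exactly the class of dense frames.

□□ψ → □ψ

A defining formula is □□ψ → □ψ (the C4 axiom).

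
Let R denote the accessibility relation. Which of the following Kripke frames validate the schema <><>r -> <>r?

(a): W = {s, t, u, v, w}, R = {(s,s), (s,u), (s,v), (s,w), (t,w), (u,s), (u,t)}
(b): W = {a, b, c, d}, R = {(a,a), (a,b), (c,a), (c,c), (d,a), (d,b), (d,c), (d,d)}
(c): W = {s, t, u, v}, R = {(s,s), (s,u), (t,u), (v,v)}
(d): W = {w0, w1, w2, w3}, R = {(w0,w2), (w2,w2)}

This is the axiom for transitivity; its first-order frame correspondent is forall x forall y forall z (Rxy & Ryz -> Rxz).
(a): fails — Rut and Rtw but not Ruw.
(b): fails — Rca and Rab but not Rcb.
(c): holds.
(d): holds.
Valid on: (c), (d).

(c), (d)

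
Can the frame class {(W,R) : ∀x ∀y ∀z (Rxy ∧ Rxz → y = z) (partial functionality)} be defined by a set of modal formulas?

Yes: it is partial functionality, defined by the CD schema ◇q → □q.
Suppose ◇q→□q is valid. Take Rxy, Rxz and set V(q)={y}. Then ◇q at x, so □q at x, so q at z, i.e. z=y.

Yes, by ◇q → □q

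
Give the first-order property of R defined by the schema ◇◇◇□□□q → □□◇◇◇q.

∀x ∀y ∀z ((xR³y ∧ xR²z) → ∃w (yR³w ∧ zR³w))

This is a Sahlqvist (Geach-type) schema ◇^3□^3q → □^2◇^3q.
First-order correspondent: ∀x ∀y ∀z ((xR³y ∧ xR²z) → ∃w (yR³w ∧ zR³w)).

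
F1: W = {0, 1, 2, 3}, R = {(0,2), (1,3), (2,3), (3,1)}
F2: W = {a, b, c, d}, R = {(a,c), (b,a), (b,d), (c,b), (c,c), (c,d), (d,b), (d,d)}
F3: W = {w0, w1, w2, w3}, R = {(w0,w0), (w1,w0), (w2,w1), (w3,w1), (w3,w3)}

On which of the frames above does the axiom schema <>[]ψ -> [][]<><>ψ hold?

Frame correspondent (Sahlqvist): forall x forall y forall z ((xRy & x R^2 z) -> exists w (yRw & z R^2 w)) — i.e. a generalized confluence (Geach) condition.
F1: ✓.
F2: fails — bRa, bR²d but no w with aRw and dR²w.
F3: fails — w3Rw3, w3R²w0 but no w with w3Rw and w0R²w.
Valid on: F1.

F1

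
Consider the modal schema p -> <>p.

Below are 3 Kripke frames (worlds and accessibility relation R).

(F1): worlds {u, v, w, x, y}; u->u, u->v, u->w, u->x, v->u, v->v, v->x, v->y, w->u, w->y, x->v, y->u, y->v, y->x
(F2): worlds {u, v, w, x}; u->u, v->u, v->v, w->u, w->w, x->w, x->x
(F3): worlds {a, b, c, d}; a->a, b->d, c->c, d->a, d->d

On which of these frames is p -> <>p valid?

(F2)

This is the axiom for reflexivity; its first-order frame correspondent is forall x Rxx.
(F1): fails — world w does not see itself.
(F2): ✓.
(F3): fails — world b does not see itself.
Valid on: (F2).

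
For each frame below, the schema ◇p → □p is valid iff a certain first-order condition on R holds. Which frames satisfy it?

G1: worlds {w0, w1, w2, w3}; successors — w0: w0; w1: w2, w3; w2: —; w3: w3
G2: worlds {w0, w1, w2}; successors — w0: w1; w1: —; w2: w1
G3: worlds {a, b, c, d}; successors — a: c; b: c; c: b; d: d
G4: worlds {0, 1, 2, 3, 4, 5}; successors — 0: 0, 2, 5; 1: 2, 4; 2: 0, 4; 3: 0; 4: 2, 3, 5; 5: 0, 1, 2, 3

G2, G3

The schema corresponds to partial functionality: ∀x ∀y ∀z (Rxy ∧ Rxz → y = z).
G1: fails — w1 sees both w2 and w3.
G2: condition met.
G3: condition met.
G4: fails — 0 sees both 0 and 2.
Valid on: G2, G3.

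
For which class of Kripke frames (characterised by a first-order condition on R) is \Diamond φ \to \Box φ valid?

Partial functionality

Suppose ◇φ→□φ is valid. Take Rxy, Rxz and set V(φ)={y}. Then ◇φ at x, so □φ at x, so φ at z, i.e. z=y.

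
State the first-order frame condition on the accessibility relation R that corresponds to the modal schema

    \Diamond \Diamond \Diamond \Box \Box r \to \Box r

\forall x \forall y \forall z ((x R^3 y \wedge xRz) \to \exists w (y R^2 w \wedge z = w))

This is a Sahlqvist (Geach-type) schema ◇^3□^2r → □^1◇^0r.
Minimal-valuation argument: fix x; take any y with xR^3y and any z with xR^1z. Set V(r) to the set of worlds R-reachable from y in exactly 2 steps. Then □^2r holds at y, so the antecedent holds at x; validity forces ◇^0r at z, giving a w with zR^0w and yR^2w.
First-order correspondent: \forall x \forall y \forall z ((x R^3 y \wedge xRz) \to \exists w (y R^2 w \wedge z = w)).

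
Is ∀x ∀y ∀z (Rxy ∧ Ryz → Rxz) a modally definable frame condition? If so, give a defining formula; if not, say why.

Yes, by □p → □□p

The condition is transitivity. A defining modal formula is □p → □□p.
Suppose □p→□□p is valid. Take Rxy, Ryz and set V(p)={w : Rxw}. Then □p at x, so □□p at x, so □p at y, so p at z, i.e. Rxz.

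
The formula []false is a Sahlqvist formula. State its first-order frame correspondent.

emptiness of R: forall x forall y ~Rxy

□⊥ is valid iff no world has any successor (otherwise □⊥ fails at any world with one).
Conversely, on a frame with emptiness of R the schema holds at every world under every valuation.
So the correspondent is emptiness of R.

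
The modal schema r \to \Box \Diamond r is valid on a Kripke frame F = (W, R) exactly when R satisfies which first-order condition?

Symmetry

Suppose r→□◇r is valid. Take Rxy and set V(r)={x}. Then r at x, so □◇r at x, so ◇r at y, so some z with Ryz has r; z=x, i.e. Ryx.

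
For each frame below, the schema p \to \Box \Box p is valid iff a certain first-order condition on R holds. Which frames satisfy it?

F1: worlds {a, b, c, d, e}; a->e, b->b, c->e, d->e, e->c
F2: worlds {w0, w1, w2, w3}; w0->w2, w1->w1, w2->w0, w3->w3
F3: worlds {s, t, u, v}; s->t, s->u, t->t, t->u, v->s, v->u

This is the axiom for a generalized confluence (Geach) condition; its first-order frame correspondent is \forall x \forall z (x R^2 z \to \exists w (x = w \wedge z = w)).
F1: fails — aR²c but a ≠ c.
F2: holds.
F3: fails — sR²t but s ≠ t.

F2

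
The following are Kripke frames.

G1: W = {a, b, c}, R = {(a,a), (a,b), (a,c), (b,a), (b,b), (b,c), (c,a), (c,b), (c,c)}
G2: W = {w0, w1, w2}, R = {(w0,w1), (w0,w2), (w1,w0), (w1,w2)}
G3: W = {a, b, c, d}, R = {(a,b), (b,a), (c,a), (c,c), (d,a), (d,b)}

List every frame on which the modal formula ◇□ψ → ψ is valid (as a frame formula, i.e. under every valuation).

Frame correspondent (Sahlqvist): ∀x ∀y (Rxy → Ryx) — i.e. symmetry.
G1: holds.
G2: fails — Rw1w2 but not Rw2w1.
G3: fails — Rdb but not Rbd.

G1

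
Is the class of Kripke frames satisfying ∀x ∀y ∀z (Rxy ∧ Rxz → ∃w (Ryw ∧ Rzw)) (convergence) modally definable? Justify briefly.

Yes, by ◇□r → □◇r

This is a Sahlqvist condition; the .2 axiom ◇□r → □◇r defines it.
Suppose ◇□r→□◇r is valid. Take Rxy, Rxz and set V(r)={w : Ryw}. Then □r at y so ◇□r at x, so □◇r at x, so ◇r at z, giving w with Rzw and Ryw.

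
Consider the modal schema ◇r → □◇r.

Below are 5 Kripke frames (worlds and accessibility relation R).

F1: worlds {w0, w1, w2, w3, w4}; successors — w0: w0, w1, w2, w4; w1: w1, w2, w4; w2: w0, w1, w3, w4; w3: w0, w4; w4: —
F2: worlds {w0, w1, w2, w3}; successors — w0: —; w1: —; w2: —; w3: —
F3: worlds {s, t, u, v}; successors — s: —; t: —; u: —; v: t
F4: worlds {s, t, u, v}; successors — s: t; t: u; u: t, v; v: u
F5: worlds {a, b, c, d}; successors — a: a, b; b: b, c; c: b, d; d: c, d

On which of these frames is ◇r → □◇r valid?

This is the axiom for the Euclidean property; its first-order frame correspondent is ∀x ∀y ∀z (Rxy ∧ Rxz → Ryz).
F1: fails — Rw0w4 and Rw0w4 but not Rw4w4.
F2: condition met.
F3: fails — Rvt and Rvt but not Rtt.
F4: fails — Rst and Rst but not Rtt.
F5: fails — Rab and Raa but not Rba.

F2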